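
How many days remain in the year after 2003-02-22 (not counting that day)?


Day of year: 53 of 365
Remaining = 365 - 53

312 days


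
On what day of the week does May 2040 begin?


Target: May 1, 2040
Anchor: Jan 1, 2040. With p = 2040 - 1 = 2039: (p + p//4 - p//100 + p//400) mod 7 = (2039 + 509 - 20 + 5) mod 7 = 2533 mod 7 = 6 -> Sunday (Mon=0 ... Sun=6)
Days before May (Jan-Apr): 121 days
Weekday index = (6 + 121) mod 7 = 1

Tuesday


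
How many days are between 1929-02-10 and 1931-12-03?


From 1929-02-10 to 1931-12-03
1929-02-10: days before February = 31; day of year = 31 + 10 = 41
1931-12-03: days before December = 31 + 28 + 31 + 30 + 31 + 30 + 31 + 31 + 30 + 31 + 30 = 334 (1931 is not a leap year); day of year = 334 + 3 = 337
Rest of 1929: 365 - 41 = 324
Full years 1930 (365): 365
Total = 324 + 365 + 337 = 1026

1026 days


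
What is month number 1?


Month 1 of 12

January


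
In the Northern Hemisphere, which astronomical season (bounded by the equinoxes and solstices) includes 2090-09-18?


Date: September 18
Astronomical Summer (approx.; exact equinox/solstice day varies by year): June 21 to September 21
September 18 falls within the Summer window

Summer


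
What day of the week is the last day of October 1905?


October 1905 has 31 days
Anchor: Jan 1, 1905. With p = 1905 - 1 = 1904: (p + p//4 - p//100 + p//400) mod 7 = (1904 + 476 - 19 + 4) mod 7 = 2365 mod 7 = 6 -> Sunday (Mon=0 ... Sun=6)
Days before October (Jan-Sep): 273; October 1 index = (6 + 273) mod 7 = 6 -> Sunday
Last day offset: 31 - 1 = 30 days
Weekday index = (6 + 30) mod 7 = 1

Tuesday, October 31


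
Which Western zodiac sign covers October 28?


Date: October 28
Conventional tropical zodiac dates: Scorpio from October 23 onward; Sagittarius starts November 22
October 28 falls within the Scorpio range

Scorpio


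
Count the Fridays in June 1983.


June 1983 has 30 days
Anchor: Jan 1, 1983. With p = 1983 - 1 = 1982: (p + p//4 - p//100 + p//400) mod 7 = (1982 + 495 - 19 + 4) mod 7 = 2462 mod 7 = 5 -> Saturday (Mon=0 ... Sun=6)
Days before June (Jan-May): 151; June 1 index = (5 + 151) mod 7 = 2 -> Wednesday
First Friday is June 3
Fridays: 3, 10, 17, 24

4 Fridays


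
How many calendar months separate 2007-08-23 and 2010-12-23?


From August 2007 to December 2010
3 years * 12 = 36 months, plus 4 months = 40

40 months


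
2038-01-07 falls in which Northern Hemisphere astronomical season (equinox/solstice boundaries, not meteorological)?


Date: January 7
Astronomical Winter (approx.; exact equinox/solstice day varies by year): December 21 to March 19
January 7 falls within the Winter window

Winter


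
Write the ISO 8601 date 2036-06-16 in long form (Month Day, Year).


ISO 2036-06-16 parses as year=2036, month=06, day=16
Month 6 -> June

June 16, 2036


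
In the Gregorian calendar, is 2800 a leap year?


Gregorian leap year rule: divisible by 4, but not by 100, unless also by 400.
2800 is divisible by 400 -> leap year

Yes


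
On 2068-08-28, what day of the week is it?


Date: August 28, 2068
Anchor: Jan 1, 2068. With p = 2068 - 1 = 2067: (p + p//4 - p//100 + p//400) mod 7 = (2067 + 516 - 20 + 5) mod 7 = 2568 mod 7 = 6 -> Sunday (Mon=0 ... Sun=6)
Days before August (Jan-Jul): 213; offset = 213 + 28 - 1 = 240
Weekday index = (6 + 240) mod 7 = 1

Day of the week: Tuesday


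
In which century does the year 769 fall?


Century = (year - 1) // 100 + 1
= (769 - 1) // 100 + 1
= 768 // 100 + 1
= 7 + 1

8th century


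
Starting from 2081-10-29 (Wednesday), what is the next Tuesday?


Current: Wednesday
Target: Tuesday
Days ahead: 6

Next Tuesday: 2081-11-04


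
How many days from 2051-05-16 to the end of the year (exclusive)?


Day of year: 136 of 365
Remaining = 365 - 136

229 days


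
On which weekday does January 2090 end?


January 2090 has 31 days
Anchor: Jan 1, 2090. With p = 2090 - 1 = 2089: (p + p//4 - p//100 + p//400) mod 7 = (2089 + 522 - 20 + 5) mod 7 = 2596 mod 7 = 6 -> Sunday (Mon=0 ... Sun=6)
January 1 is the anchor itself -> Sunday
Last day offset: 31 - 1 = 30 days
Weekday index = (6 + 30) mod 7 = 1

Tuesday, January 31


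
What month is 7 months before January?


January is month 1
1 - 7 = -6; wrap: -6 + 12 = 6

June


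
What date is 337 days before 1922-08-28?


Start: 1922-08-28, subtract 337 days
Back 28 days from August 28 reaches July 31, 1922 -> 309 left
July 1922 has 31 days -> back to June 30, 1922 -> 278 left
June 1922 has 30 days -> back to May 31, 1922 -> 248 left
May 1922 has 31 days -> back to April 30, 1922 -> 217 left
April 1922 has 30 days -> back to March 31, 1922 -> 187 left
March 1922 has 31 days -> back to February 28, 1922 -> 156 left
February 1922 has 28 days -> back to January 31, 1922 -> 128 left
January 1922 has 31 days -> back to December 31, 1921 -> 97 left
December 1921 has 31 days -> back to November 30, 1921 -> 66 left
November 1921 has 30 days -> back to October 31, 1921 -> 36 left
October 1921 has 31 days -> back to September 30, 1921 -> 5 left
September 1921: 30 - 5 = 25 -> lands on September 25

Result: 1921-09-25


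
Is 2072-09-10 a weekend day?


Anchor: Jan 1, 2072. With p = 2072 - 1 = 2071: (p + p//4 - p//100 + p//400) mod 7 = (2071 + 517 - 20 + 5) mod 7 = 2573 mod 7 = 4 -> Friday (Mon=0 ... Sun=6)
Day of year: 254; offset = 253
Weekday index = (4 + 253) mod 7 = 5 -> Saturday
Weekend days: Saturday, Sunday

Yes


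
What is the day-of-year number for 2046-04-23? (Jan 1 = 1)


Date: April 23, 2046
Days in months 1 through 3: 90
Plus 23 days in April

Day of year: 113


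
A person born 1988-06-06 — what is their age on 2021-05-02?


Birth: 1988-06-06
Reference: 2021-05-02
Year difference: 2021 - 1988 = 33
Birthday not yet reached in 2021, subtract 1

32 years old


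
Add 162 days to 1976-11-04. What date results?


Start: 1976-11-04, add 162 days
November 1976 has 30 days: 30 - 4 = 26 days to November 30 -> 136 left
December 1976 has 31 days -> 105 left
January 1977 has 31 days -> 74 left
February 1977 has 28 days -> 46 left
March 1977 has 31 days -> 15 left
April 1977: 15 <= 30 -> lands on April 15

Result: 1977-04-15


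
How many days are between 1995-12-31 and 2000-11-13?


From 1995-12-31 to 2000-11-13
1995-12-31: days before December = 31 + 28 + 31 + 30 + 31 + 30 + 31 + 31 + 30 + 31 + 30 = 334 (1995 is not a leap year); day of year = 334 + 31 = 365
2000-11-13: days before November = 31 + 29 + 31 + 30 + 31 + 30 + 31 + 31 + 30 + 31 = 305 (2000 is a leap year); day of year = 305 + 13 = 318
Rest of 1995: 365 - 365 = 0
Full years 1996 (366), 1997 (365), 1998 (365), 1999 (365): 1461
Total = 0 + 1461 + 318 = 1779

1779 days


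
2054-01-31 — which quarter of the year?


Month: January (month 1)
Q1: Jan-Mar, Q2: Apr-Jun, Q3: Jul-Sep, Q4: Oct-Dec

Q1


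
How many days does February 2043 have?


February 2043 (leap year: no)

28 days


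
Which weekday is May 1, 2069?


Target: May 1, 2069
Anchor: Jan 1, 2069. With p = 2069 - 1 = 2068: (p + p//4 - p//100 + p//400) mod 7 = (2068 + 517 - 20 + 5) mod 7 = 2570 mod 7 = 1 -> Tuesday (Mon=0 ... Sun=6)
Days before May (Jan-Apr): 120 days
Weekday index = (1 + 120) mod 7 = 2

Wednesday


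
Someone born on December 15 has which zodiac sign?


Date: December 15
Conventional tropical zodiac dates: Sagittarius from November 22 onward; Capricorn starts December 22
December 15 falls within the Sagittarius range

Sagittarius


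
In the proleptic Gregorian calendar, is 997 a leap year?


Gregorian leap year rule: divisible by 4, but not by 100, unless also by 400.
997 is not divisible by 4 -> not a leap year

No


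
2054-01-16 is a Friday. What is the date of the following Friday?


Current: Friday
Target: Friday
Days ahead: 7

Next Friday: 2054-01-23


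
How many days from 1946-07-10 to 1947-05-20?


From 1946-07-10 to 1947-05-20
1946-07-10: days before July = 31 + 28 + 31 + 30 + 31 + 30 = 181 (1946 is not a leap year); day of year = 181 + 10 = 191
1947-05-20: days before May = 31 + 28 + 31 + 30 = 120 (1947 is not a leap year); day of year = 120 + 20 = 140
Rest of 1946: 365 - 191 = 174
Total = 174 + 140 = 314

314 days


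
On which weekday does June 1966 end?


June 1966 has 30 days
Anchor: Jan 1, 1966. With p = 1966 - 1 = 1965: (p + p//4 - p//100 + p//400) mod 7 = (1965 + 491 - 19 + 4) mod 7 = 2441 mod 7 = 5 -> Saturday (Mon=0 ... Sun=6)
Days before June (Jan-May): 151; June 1 index = (5 + 151) mod 7 = 2 -> Wednesday
Last day offset: 30 - 1 = 29 days
Weekday index = (2 + 29) mod 7 = 3

Thursday, June 30


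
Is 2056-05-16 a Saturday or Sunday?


Anchor: Jan 1, 2056. With p = 2056 - 1 = 2055: (p + p//4 - p//100 + p//400) mod 7 = (2055 + 513 - 20 + 5) mod 7 = 2553 mod 7 = 5 -> Saturday (Mon=0 ... Sun=6)
Day of year: 137; offset = 136
Weekday index = (5 + 136) mod 7 = 1 -> Tuesday
Weekend days: Saturday, Sunday

No


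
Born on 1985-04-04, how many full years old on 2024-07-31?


Birth: 1985-04-04
Reference: 2024-07-31
Year difference: 2024 - 1985 = 39

39 years old


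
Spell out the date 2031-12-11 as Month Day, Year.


ISO 2031-12-11 parses as year=2031, month=12, day=11
Month 12 -> December

December 11, 2031


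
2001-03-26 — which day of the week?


Date: March 26, 2001
Anchor: Jan 1, 2001. With p = 2001 - 1 = 2000: (p + p//4 - p//100 + p//400) mod 7 = (2000 + 500 - 20 + 5) mod 7 = 2485 mod 7 = 0 -> Monday (Mon=0 ... Sun=6)
Days before March (Jan-Feb): 59; offset = 59 + 26 - 1 = 84
Weekday index = (0 + 84) mod 7 = 0

Day of the week: Monday


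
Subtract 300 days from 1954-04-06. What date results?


Start: 1954-04-06, subtract 300 days
Back 6 days from April 6 reaches March 31, 1954 -> 294 left
March 1954 has 31 days -> back to February 28, 1954 -> 263 left
February 1954 has 28 days -> back to January 31, 1954 -> 235 left
January 1954 has 31 days -> back to December 31, 1953 -> 204 left
December 1953 has 31 days -> back to November 30, 1953 -> 173 left
November 1953 has 30 days -> back to October 31, 1953 -> 143 left
October 1953 has 31 days -> back to September 30, 1953 -> 112 left
September 1953 has 30 days -> back to August 31, 1953 -> 82 left
August 1953 has 31 days -> back to July 31, 1953 -> 51 left
July 1953 has 31 days -> back to June 30, 1953 -> 20 left
June 1953: 30 - 20 = 10 -> lands on June 10

Result: 1953-06-10


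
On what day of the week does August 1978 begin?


Target: August 1, 1978
Anchor: Jan 1, 1978. With p = 1978 - 1 = 1977: (p + p//4 - p//100 + p//400) mod 7 = (1977 + 494 - 19 + 4) mod 7 = 2456 mod 7 = 6 -> Sunday (Mon=0 ... Sun=6)
Days before August (Jan-Jul): 212 days
Weekday index = (6 + 212) mod 7 = 1

Tuesday


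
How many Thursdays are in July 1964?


July 1964 has 31 days
Anchor: Jan 1, 1964. With p = 1964 - 1 = 1963: (p + p//4 - p//100 + p//400) mod 7 = (1963 + 490 - 19 + 4) mod 7 = 2438 mod 7 = 2 -> Wednesday (Mon=0 ... Sun=6)
Days before July (Jan-Jun): 182; July 1 index = (2 + 182) mod 7 = 2 -> Wednesday
First Thursday is July 2
Thursdays: 2, 9, 16, 23, 30

5 Thursdays


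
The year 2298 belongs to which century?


Century = (year - 1) // 100 + 1
= (2298 - 1) // 100 + 1
= 2297 // 100 + 1
= 22 + 1

23rd century


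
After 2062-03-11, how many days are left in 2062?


Day of year: 70 of 365
Remaining = 365 - 70

295 days


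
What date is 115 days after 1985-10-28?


Start: 1985-10-28, add 115 days
October 1985 has 31 days: 31 - 28 = 3 days to October 31 -> 112 left
November 1985 has 30 days -> 82 left
December 1985 has 31 days -> 51 left
January 1986 has 31 days -> 20 left
February 1986: 20 <= 28 -> lands on February 20

Result: 1986-02-20


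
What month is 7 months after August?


August is month 8
8 + 7 = 15; wrap: 15 - 12 = 3

March


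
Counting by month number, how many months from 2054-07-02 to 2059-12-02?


From July 2054 to December 2059
5 years * 12 = 60 months, plus 5 months = 65

65 months


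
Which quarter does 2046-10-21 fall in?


Month: October (month 10)
Q1: Jan-Mar, Q2: Apr-Jun, Q3: Jul-Sep, Q4: Oct-Dec

Q4


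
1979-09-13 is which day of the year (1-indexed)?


Date: September 13, 1979
Days in months 1 through 8: 243
Plus 13 days in September

Day of year: 256


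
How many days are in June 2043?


June 2043

30 days


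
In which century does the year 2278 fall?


Century = (year - 1) // 100 + 1
= (2278 - 1) // 100 + 1
= 2277 // 100 + 1
= 22 + 1

23rd century


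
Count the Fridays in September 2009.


September 2009 has 30 days
Anchor: Jan 1, 2009. With p = 2009 - 1 = 2008: (p + p//4 - p//100 + p//400) mod 7 = (2008 + 502 - 20 + 5) mod 7 = 2495 mod 7 = 3 -> Thursday (Mon=0 ... Sun=6)
Days before September (Jan-Aug): 243; September 1 index = (3 + 243) mod 7 = 1 -> Tuesday
First Friday is September 4
Fridays: 4, 11, 18, 25

4 Fridays


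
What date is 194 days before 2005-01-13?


Start: 2005-01-13, subtract 194 days
Back 13 days from January 13 reaches December 31, 2004 -> 181 left
December 2004 has 31 days -> back to November 30, 2004 -> 150 left
November 2004 has 30 days -> back to October 31, 2004 -> 120 left
October 2004 has 31 days -> back to September 30, 2004 -> 89 left
September 2004 has 30 days -> back to August 31, 2004 -> 59 left
August 2004 has 31 days -> back to July 31, 2004 -> 28 left
July 2004: 31 - 28 = 3 -> lands on July 3

Result: 2004-07-03


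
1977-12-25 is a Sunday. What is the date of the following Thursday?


Current: Sunday
Target: Thursday
Days ahead: 4

Next Thursday: 1977-12-29


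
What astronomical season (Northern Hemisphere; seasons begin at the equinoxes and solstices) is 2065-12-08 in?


Date: December 8
Astronomical Autumn (approx.; exact equinox/solstice day varies by year): September 22 to December 20
December 8 falls within the Autumn window

Autumn


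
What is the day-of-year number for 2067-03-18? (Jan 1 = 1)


Date: March 18, 2067
Days in months 1 through 2: 59
Plus 18 days in March

Day of year: 77


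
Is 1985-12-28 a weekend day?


Anchor: Jan 1, 1985. With p = 1985 - 1 = 1984: (p + p//4 - p//100 + p//400) mod 7 = (1984 + 496 - 19 + 4) mod 7 = 2465 mod 7 = 1 -> Tuesday (Mon=0 ... Sun=6)
Day of year: 362; offset = 361
Weekday index = (1 + 361) mod 7 = 5 -> Saturday
Weekend days: Saturday, Sunday

Yes


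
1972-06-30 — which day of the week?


Date: June 30, 1972
Anchor: Jan 1, 1972. With p = 1972 - 1 = 1971: (p + p//4 - p//100 + p//400) mod 7 = (1971 + 492 - 19 + 4) mod 7 = 2448 mod 7 = 5 -> Saturday (Mon=0 ... Sun=6)
Days before June (Jan-May): 152; offset = 152 + 30 - 1 = 181
Weekday index = (5 + 181) mod 7 = 4

Day of the week: Friday


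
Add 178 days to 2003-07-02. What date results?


Start: 2003-07-02, add 178 days
July 2003 has 31 days: 31 - 2 = 29 days to July 31 -> 149 left
August 2003 has 31 days -> 118 left
September 2003 has 30 days -> 88 left
October 2003 has 31 days -> 57 left
November 2003 has 30 days -> 27 left
December 2003: 27 <= 31 -> lands on December 27

Result: 2003-12-27


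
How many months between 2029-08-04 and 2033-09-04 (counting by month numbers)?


From August 2029 to September 2033
4 years * 12 = 48 months, plus 1 month = 49

49 months


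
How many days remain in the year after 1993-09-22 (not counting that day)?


Day of year: 265 of 365
Remaining = 365 - 265

100 days


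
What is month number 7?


Month 7 of 12

July


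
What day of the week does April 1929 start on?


Target: April 1, 1929
Anchor: Jan 1, 1929. With p = 1929 - 1 = 1928: (p + p//4 - p//100 + p//400) mod 7 = (1928 + 482 - 19 + 4) mod 7 = 2395 mod 7 = 1 -> Tuesday (Mon=0 ... Sun=6)
Days before April (Jan-Mar): 90 days
Weekday index = (1 + 90) mod 7 = 0

Monday


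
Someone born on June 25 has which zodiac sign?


Date: June 25
Conventional tropical zodiac dates: Cancer from June 21 onward; Leo starts July 23
June 25 falls within the Cancer range

Cancer


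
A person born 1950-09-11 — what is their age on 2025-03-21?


Birth: 1950-09-11
Reference: 2025-03-21
Year difference: 2025 - 1950 = 75
Birthday not yet reached in 2025, subtract 1

74 years old


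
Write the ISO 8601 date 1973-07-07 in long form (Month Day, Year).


ISO 1973-07-07 parses as year=1973, month=07, day=07
Month 7 -> July

July 7, 1973


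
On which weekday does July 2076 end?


July 2076 has 31 days
Anchor: Jan 1, 2076. With p = 2076 - 1 = 2075: (p + p//4 - p//100 + p//400) mod 7 = (2075 + 518 - 20 + 5) mod 7 = 2578 mod 7 = 2 -> Wednesday (Mon=0 ... Sun=6)
Days before July (Jan-Jun): 182; July 1 index = (2 + 182) mod 7 = 2 -> Wednesday
Last day offset: 31 - 1 = 30 days
Weekday index = (2 + 30) mod 7 = 4

Friday, July 31


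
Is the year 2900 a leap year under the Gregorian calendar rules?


Gregorian leap year rule: divisible by 4, but not by 100, unless also by 400.
2900 is divisible by 100 but not 400 -> not a leap year

No


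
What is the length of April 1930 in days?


April 1930

30 days


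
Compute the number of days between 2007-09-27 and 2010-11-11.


From 2007-09-27 to 2010-11-11
2007-09-27: days before September = 31 + 28 + 31 + 30 + 31 + 30 + 31 + 31 = 243 (2007 is not a leap year); day of year = 243 + 27 = 270
2010-11-11: days before November = 31 + 28 + 31 + 30 + 31 + 30 + 31 + 31 + 30 + 31 = 304 (2010 is not a leap year); day of year = 304 + 11 = 315
Rest of 2007: 365 - 270 = 95
Full years 2008 (366), 2009 (365): 731
Total = 95 + 731 + 315 = 1141

1141 days


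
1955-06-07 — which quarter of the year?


Month: June (month 6)
Q1: Jan-Mar, Q2: Apr-Jun, Q3: Jul-Sep, Q4: Oct-Dec

Q2


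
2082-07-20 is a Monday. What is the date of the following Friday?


Current: Monday
Target: Friday
Days ahead: 4

Next Friday: 2082-07-24


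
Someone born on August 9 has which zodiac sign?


Date: August 9
Conventional tropical zodiac dates: Leo from July 23 onward; Virgo starts August 23
August 9 falls within the Leo range

Leo


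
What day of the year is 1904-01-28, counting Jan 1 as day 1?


Date: January 28, 1904
No months before January
Plus 28 days in January

Day of year: 28


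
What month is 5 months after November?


November is month 11
11 + 5 = 16; wrap: 16 - 12 = 4

April


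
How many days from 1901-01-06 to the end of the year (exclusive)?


Day of year: 6 of 365
Remaining = 365 - 6

359 days


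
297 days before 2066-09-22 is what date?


Start: 2066-09-22, subtract 297 days
Back 22 days from September 22 reaches August 31, 2066 -> 275 left
August 2066 has 31 days -> back to July 31, 2066 -> 244 left
July 2066 has 31 days -> back to June 30, 2066 -> 213 left
June 2066 has 30 days -> back to May 31, 2066 -> 183 left
May 2066 has 31 days -> back to April 30, 2066 -> 152 left
April 2066 has 30 days -> back to March 31, 2066 -> 122 left
March 2066 has 31 days -> back to February 28, 2066 -> 91 left
February 2066 has 28 days -> back to January 31, 2066 -> 63 left
January 2066 has 31 days -> back to December 31, 2065 -> 32 left
December 2065 has 31 days -> back to November 30, 2065 -> 1 left
November 2065: 30 - 1 = 29 -> lands on November 29

Result: 2065-11-29


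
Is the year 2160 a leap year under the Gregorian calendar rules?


Gregorian leap year rule: divisible by 4, but not by 100, unless also by 400.
2160 is divisible by 4 but not 100 -> leap year

Yes


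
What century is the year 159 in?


Century = (year - 1) // 100 + 1
= (159 - 1) // 100 + 1
= 158 // 100 + 1
= 1 + 1

2nd century


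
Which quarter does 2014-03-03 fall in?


Month: March (month 3)
Q1: Jan-Mar, Q2: Apr-Jun, Q3: Jul-Sep, Q4: Oct-Dec

Q1


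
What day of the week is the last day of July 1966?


July 1966 has 31 days
Anchor: Jan 1, 1966. With p = 1966 - 1 = 1965: (p + p//4 - p//100 + p//400) mod 7 = (1965 + 491 - 19 + 4) mod 7 = 2441 mod 7 = 5 -> Saturday (Mon=0 ... Sun=6)
Days before July (Jan-Jun): 181; July 1 index = (5 + 181) mod 7 = 4 -> Friday
Last day offset: 31 - 1 = 30 days
Weekday index = (4 + 30) mod 7 = 6

Sunday, July 31


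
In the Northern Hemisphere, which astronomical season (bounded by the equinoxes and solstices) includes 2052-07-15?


Date: July 15
Astronomical Summer (approx.; exact equinox/solstice day varies by year): June 21 to September 21
July 15 falls within the Summer window

Summer


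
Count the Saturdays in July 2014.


July 2014 has 31 days
Anchor: Jan 1, 2014. With p = 2014 - 1 = 2013: (p + p//4 - p//100 + p//400) mod 7 = (2013 + 503 - 20 + 5) mod 7 = 2501 mod 7 = 2 -> Wednesday (Mon=0 ... Sun=6)
Days before July (Jan-Jun): 181; July 1 index = (2 + 181) mod 7 = 1 -> Tuesday
First Saturday is July 5
Saturdays: 5, 12, 19, 26

4 Saturdays


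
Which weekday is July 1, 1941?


Target: July 1, 1941
Anchor: Jan 1, 1941. With p = 1941 - 1 = 1940: (p + p//4 - p//100 + p//400) mod 7 = (1940 + 485 - 19 + 4) mod 7 = 2410 mod 7 = 2 -> Wednesday (Mon=0 ... Sun=6)
Days before July (Jan-Jun): 181 days
Weekday index = (2 + 181) mod 7 = 1

Tuesday


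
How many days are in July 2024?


July 2024

31 days


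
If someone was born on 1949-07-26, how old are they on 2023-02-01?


Birth: 1949-07-26
Reference: 2023-02-01
Year difference: 2023 - 1949 = 74
Birthday not yet reached in 2023, subtract 1

73 years old


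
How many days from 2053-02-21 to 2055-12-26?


From 2053-02-21 to 2055-12-26
2053-02-21: days before February = 31; day of year = 31 + 21 = 52
2055-12-26: days before December = 31 + 28 + 31 + 30 + 31 + 30 + 31 + 31 + 30 + 31 + 30 = 334 (2055 is not a leap year); day of year = 334 + 26 = 360
Rest of 2053: 365 - 52 = 313
Full years 2054 (365): 365
Total = 313 + 365 + 360 = 1038

1038 days


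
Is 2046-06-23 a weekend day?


Anchor: Jan 1, 2046. With p = 2046 - 1 = 2045: (p + p//4 - p//100 + p//400) mod 7 = (2045 + 511 - 20 + 5) mod 7 = 2541 mod 7 = 0 -> Monday (Mon=0 ... Sun=6)
Day of year: 174; offset = 173
Weekday index = (0 + 173) mod 7 = 5 -> Saturday
Weekend days: Saturday, Sunday

Yes


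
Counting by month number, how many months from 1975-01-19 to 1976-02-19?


From January 1975 to February 1976
1 year * 12 = 12 months, plus 1 month = 13

13 months


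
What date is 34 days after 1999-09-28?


Start: 1999-09-28, add 34 days
September 1999 has 30 days: 30 - 28 = 2 days to September 30 -> 32 left
October 1999 has 31 days -> 1 left
November 1999: 1 <= 30 -> lands on November 1

Result: 1999-11-01


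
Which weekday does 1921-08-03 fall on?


Date: August 3, 1921
Anchor: Jan 1, 1921. With p = 1921 - 1 = 1920: (p + p//4 - p//100 + p//400) mod 7 = (1920 + 480 - 19 + 4) mod 7 = 2385 mod 7 = 5 -> Saturday (Mon=0 ... Sun=6)
Days before August (Jan-Jul): 212; offset = 212 + 3 - 1 = 214
Weekday index = (5 + 214) mod 7 = 2

Day of the week: Wednesday


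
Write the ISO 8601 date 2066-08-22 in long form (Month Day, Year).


ISO 2066-08-22 parses as year=2066, month=08, day=22
Month 8 -> August

August 22, 2066


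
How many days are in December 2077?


December 2077

31 days


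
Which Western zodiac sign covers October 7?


Date: October 7
Conventional tropical zodiac dates: Libra from September 23 onward; Scorpio starts October 23
October 7 falls within the Libra range

Libra


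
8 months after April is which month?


April is month 4
4 + 8 = 12

December


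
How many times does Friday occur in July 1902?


July 1902 has 31 days
Anchor: Jan 1, 1902. With p = 1902 - 1 = 1901: (p + p//4 - p//100 + p//400) mod 7 = (1901 + 475 - 19 + 4) mod 7 = 2361 mod 7 = 2 -> Wednesday (Mon=0 ... Sun=6)
Days before July (Jan-Jun): 181; July 1 index = (2 + 181) mod 7 = 1 -> Tuesday
First Friday is July 4
Fridays: 4, 11, 18, 25

4 Fridays


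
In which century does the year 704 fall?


Century = (year - 1) // 100 + 1
= (704 - 1) // 100 + 1
= 703 // 100 + 1
= 7 + 1

8th century


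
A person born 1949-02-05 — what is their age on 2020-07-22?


Birth: 1949-02-05
Reference: 2020-07-22
Year difference: 2020 - 1949 = 71

71 years old


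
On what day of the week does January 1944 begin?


Target: January 1, 1944
Anchor: Jan 1, 1944. With p = 1944 - 1 = 1943: (p + p//4 - p//100 + p//400) mod 7 = (1943 + 485 - 19 + 4) mod 7 = 2413 mod 7 = 5 -> Saturday (Mon=0 ... Sun=6)
Offset from anchor: 0 days
Weekday index = (5 + 0) mod 7 = 5

Saturday


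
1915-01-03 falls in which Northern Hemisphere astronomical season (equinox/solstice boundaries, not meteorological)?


Date: January 3
Astronomical Winter (approx.; exact equinox/solstice day varies by year): December 21 to March 19
January 3 falls within the Winter window

Winter


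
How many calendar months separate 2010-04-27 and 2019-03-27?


From April 2010 to March 2019
9 years * 12 = 108 months, minus 1 month = 107

107 months


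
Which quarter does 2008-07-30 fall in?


Month: July (month 7)
Q1: Jan-Mar, Q2: Apr-Jun, Q3: Jul-Sep, Q4: Oct-Dec

Q3


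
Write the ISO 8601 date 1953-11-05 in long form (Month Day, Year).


ISO 1953-11-05 parses as year=1953, month=11, day=05
Month 11 -> November

November 5, 1953


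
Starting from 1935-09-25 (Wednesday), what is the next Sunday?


Current: Wednesday
Target: Sunday
Days ahead: 4

Next Sunday: 1935-09-29


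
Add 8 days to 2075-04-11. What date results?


Start: 2075-04-11, add 8 days
April 2075 has 30 days; 11 + 8 = 19 stays within April

Result: 2075-04-19


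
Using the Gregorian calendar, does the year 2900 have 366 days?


Gregorian leap year rule: divisible by 4, but not by 100, unless also by 400.
2900 is divisible by 100 but not 400 -> not a leap year

No


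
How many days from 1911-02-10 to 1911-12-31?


From 1911-02-10 to 1911-12-31
1911-02-10: days before February = 31; day of year = 31 + 10 = 41
1911-12-31: days before December = 31 + 28 + 31 + 30 + 31 + 30 + 31 + 31 + 30 + 31 + 30 = 334 (1911 is not a leap year); day of year = 334 + 31 = 365
Same year: 365 - 41 = 324

324 days


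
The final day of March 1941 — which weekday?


March 1941 has 31 days
Anchor: Jan 1, 1941. With p = 1941 - 1 = 1940: (p + p//4 - p//100 + p//400) mod 7 = (1940 + 485 - 19 + 4) mod 7 = 2410 mod 7 = 2 -> Wednesday (Mon=0 ... Sun=6)
Days before March (Jan-Feb): 59; March 1 index = (2 + 59) mod 7 = 5 -> Saturday
Last day offset: 31 - 1 = 30 days
Weekday index = (5 + 30) mod 7 = 0

Monday, March 31


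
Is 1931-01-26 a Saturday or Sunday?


Anchor: Jan 1, 1931. With p = 1931 - 1 = 1930: (p + p//4 - p//100 + p//400) mod 7 = (1930 + 482 - 19 + 4) mod 7 = 2397 mod 7 = 3 -> Thursday (Mon=0 ... Sun=6)
Day of year: 26; offset = 25
Weekday index = (3 + 25) mod 7 = 0 -> Monday
Weekend days: Saturday, Sunday

No


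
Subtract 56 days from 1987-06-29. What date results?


Start: 1987-06-29, subtract 56 days
Back 29 days from June 29 reaches May 31, 1987 -> 27 left
May 1987: 31 - 27 = 4 -> lands on May 4

Result: 1987-05-04


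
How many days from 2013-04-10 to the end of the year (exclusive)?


Day of year: 100 of 365
Remaining = 365 - 100

265 days


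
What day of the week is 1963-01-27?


Date: January 27, 1963
Anchor: Jan 1, 1963. With p = 1963 - 1 = 1962: (p + p//4 - p//100 + p//400) mod 7 = (1962 + 490 - 19 + 4) mod 7 = 2437 mod 7 = 1 -> Tuesday (Mon=0 ... Sun=6)
Days into year = 27 - 1 = 26
Weekday index = (1 + 26) mod 7 = 6

Day of the week: Sunday


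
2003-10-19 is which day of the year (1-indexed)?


Date: October 19, 2003
Days in months 1 through 9: 273
Plus 19 days in October

Day of year: 292


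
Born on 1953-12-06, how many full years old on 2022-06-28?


Birth: 1953-12-06
Reference: 2022-06-28
Year difference: 2022 - 1953 = 69
Birthday not yet reached in 2022, subtract 1

68 years old


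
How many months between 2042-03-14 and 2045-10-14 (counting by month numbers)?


From March 2042 to October 2045
3 years * 12 = 36 months, plus 7 months = 43

43 months


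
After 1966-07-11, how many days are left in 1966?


Day of year: 192 of 365
Remaining = 365 - 192

173 days


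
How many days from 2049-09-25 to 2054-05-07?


From 2049-09-25 to 2054-05-07
2049-09-25: days before September = 31 + 28 + 31 + 30 + 31 + 30 + 31 + 31 = 243 (2049 is not a leap year); day of year = 243 + 25 = 268
2054-05-07: days before May = 31 + 28 + 31 + 30 = 120 (2054 is not a leap year); day of year = 120 + 7 = 127
Rest of 2049: 365 - 268 = 97
Full years 2050 (365), 2051 (365), 2052 (366), 2053 (365): 1461
Total = 97 + 1461 + 127 = 1685

1685 days


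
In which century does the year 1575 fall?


Century = (year - 1) // 100 + 1
= (1575 - 1) // 100 + 1
= 1574 // 100 + 1
= 15 + 1

16th century


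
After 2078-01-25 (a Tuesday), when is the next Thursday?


Current: Tuesday
Target: Thursday
Days ahead: 2

Next Thursday: 2078-01-27


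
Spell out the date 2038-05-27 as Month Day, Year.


ISO 2038-05-27 parses as year=2038, month=05, day=27
Month 5 -> May

May 27, 2038


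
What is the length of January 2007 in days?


January 2007

31 days


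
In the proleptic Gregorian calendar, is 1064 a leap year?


Gregorian leap year rule: divisible by 4, but not by 100, unless also by 400.
1064 is divisible by 4 but not 100 -> leap year

Yes


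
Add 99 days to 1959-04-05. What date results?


Start: 1959-04-05, add 99 days
April 1959 has 30 days: 30 - 5 = 25 days to April 30 -> 74 left
May 1959 has 31 days -> 43 left
June 1959 has 30 days -> 13 left
July 1959: 13 <= 31 -> lands on July 13

Result: 1959-07-13


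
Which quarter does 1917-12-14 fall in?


Month: December (month 12)
Q1: Jan-Mar, Q2: Apr-Jun, Q3: Jul-Sep, Q4: Oct-Dec

Q4


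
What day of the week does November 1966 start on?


Target: November 1, 1966
Anchor: Jan 1, 1966. With p = 1966 - 1 = 1965: (p + p//4 - p//100 + p//400) mod 7 = (1965 + 491 - 19 + 4) mod 7 = 2441 mod 7 = 5 -> Saturday (Mon=0 ... Sun=6)
Days before November (Jan-Oct): 304 days
Weekday index = (5 + 304) mod 7 = 1

Tuesday


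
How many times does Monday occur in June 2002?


June 2002 has 30 days
Anchor: Jan 1, 2002. With p = 2002 - 1 = 2001: (p + p//4 - p//100 + p//400) mod 7 = (2001 + 500 - 20 + 5) mod 7 = 2486 mod 7 = 1 -> Tuesday (Mon=0 ... Sun=6)
Days before June (Jan-May): 151; June 1 index = (1 + 151) mod 7 = 5 -> Saturday
First Monday is June 3
Mondays: 3, 10, 17, 24

4 Mondays


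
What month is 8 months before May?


May is month 5
5 - 8 = -3; wrap: -3 + 12 = 9

September


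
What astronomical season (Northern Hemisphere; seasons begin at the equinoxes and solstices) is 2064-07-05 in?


Date: July 5
Astronomical Summer (approx.; exact equinox/solstice day varies by year): June 21 to September 21
July 5 falls within the Summer window

Summer


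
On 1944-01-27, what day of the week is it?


Date: January 27, 1944
Anchor: Jan 1, 1944. With p = 1944 - 1 = 1943: (p + p//4 - p//100 + p//400) mod 7 = (1943 + 485 - 19 + 4) mod 7 = 2413 mod 7 = 5 -> Saturday (Mon=0 ... Sun=6)
Days into year = 27 - 1 = 26
Weekday index = (5 + 26) mod 7 = 3

Day of the week: Thursday


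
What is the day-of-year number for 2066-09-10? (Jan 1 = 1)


Date: September 10, 2066
Days in months 1 through 8: 243
Plus 10 days in September

Day of year: 253


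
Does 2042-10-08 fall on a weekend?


Anchor: Jan 1, 2042. With p = 2042 - 1 = 2041: (p + p//4 - p//100 + p//400) mod 7 = (2041 + 510 - 20 + 5) mod 7 = 2536 mod 7 = 2 -> Wednesday (Mon=0 ... Sun=6)
Day of year: 281; offset = 280
Weekday index = (2 + 280) mod 7 = 2 -> Wednesday
Weekend days: Saturday, Sunday

No


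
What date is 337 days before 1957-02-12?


Start: 1957-02-12, subtract 337 days
Back 12 days from February 12 reaches January 31, 1957 -> 325 left
January 1957 has 31 days -> back to December 31, 1956 -> 294 left
December 1956 has 31 days -> back to November 30, 1956 -> 263 left
November 1956 has 30 days -> back to October 31, 1956 -> 233 left
October 1956 has 31 days -> back to September 30, 1956 -> 202 left
September 1956 has 30 days -> back to August 31, 1956 -> 172 left
August 1956 has 31 days -> back to July 31, 1956 -> 141 left
July 1956 has 31 days -> back to June 30, 1956 -> 110 left
June 1956 has 30 days -> back to May 31, 1956 -> 80 left
May 1956 has 31 days -> back to April 30, 1956 -> 49 left
April 1956 has 30 days -> back to March 31, 1956 -> 19 left
March 1956: 31 - 19 = 12 -> lands on March 12

Result: 1956-03-12


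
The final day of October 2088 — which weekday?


October 2088 has 31 days
Anchor: Jan 1, 2088. With p = 2088 - 1 = 2087: (p + p//4 - p//100 + p//400) mod 7 = (2087 + 521 - 20 + 5) mod 7 = 2593 mod 7 = 3 -> Thursday (Mon=0 ... Sun=6)
Days before October (Jan-Sep): 274; October 1 index = (3 + 274) mod 7 = 4 -> Friday
Last day offset: 31 - 1 = 30 days
Weekday index = (4 + 30) mod 7 = 6

Sunday, October 31


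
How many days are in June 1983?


June 1983

30 days


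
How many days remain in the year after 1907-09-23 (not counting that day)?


Day of year: 266 of 365
Remaining = 365 - 266

99 days


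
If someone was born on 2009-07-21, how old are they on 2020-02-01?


Birth: 2009-07-21
Reference: 2020-02-01
Year difference: 2020 - 2009 = 11
Birthday not yet reached in 2020, subtract 1

10 years old


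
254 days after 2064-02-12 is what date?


Start: 2064-02-12, add 254 days
February 2064 has 29 days: 29 - 12 = 17 days to February 29 -> 237 left
March 2064 has 31 days -> 206 left
April 2064 has 30 days -> 176 left
May 2064 has 31 days -> 145 left
June 2064 has 30 days -> 115 left
July 2064 has 31 days -> 84 left
August 2064 has 31 days -> 53 left
September 2064 has 30 days -> 23 left
October 2064: 23 <= 31 -> lands on October 23

Result: 2064-10-23


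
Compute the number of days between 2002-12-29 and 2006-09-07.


From 2002-12-29 to 2006-09-07
2002-12-29: days before December = 31 + 28 + 31 + 30 + 31 + 30 + 31 + 31 + 30 + 31 + 30 = 334 (2002 is not a leap year); day of year = 334 + 29 = 363
2006-09-07: days before September = 31 + 28 + 31 + 30 + 31 + 30 + 31 + 31 = 243 (2006 is not a leap year); day of year = 243 + 7 = 250
Rest of 2002: 365 - 363 = 2
Full years 2003 (365), 2004 (366), 2005 (365): 1096
Total = 2 + 1096 + 250 = 1348

1348 days


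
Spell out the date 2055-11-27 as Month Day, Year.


ISO 2055-11-27 parses as year=2055, month=11, day=27
Month 11 -> November

November 27, 2055


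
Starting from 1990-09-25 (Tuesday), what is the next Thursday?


Current: Tuesday
Target: Thursday
Days ahead: 2

Next Thursday: 1990-09-27


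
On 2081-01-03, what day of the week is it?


Date: January 3, 2081
Anchor: Jan 1, 2081. With p = 2081 - 1 = 2080: (p + p//4 - p//100 + p//400) mod 7 = (2080 + 520 - 20 + 5) mod 7 = 2585 mod 7 = 2 -> Wednesday (Mon=0 ... Sun=6)
Days into year = 3 - 1 = 2
Weekday index = (2 + 2) mod 7 = 4

Day of the week: Friday


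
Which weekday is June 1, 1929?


Target: June 1, 1929
Anchor: Jan 1, 1929. With p = 1929 - 1 = 1928: (p + p//4 - p//100 + p//400) mod 7 = (1928 + 482 - 19 + 4) mod 7 = 2395 mod 7 = 1 -> Tuesday (Mon=0 ... Sun=6)
Days before June (Jan-May): 151 days
Weekday index = (1 + 151) mod 7 = 5

Saturday


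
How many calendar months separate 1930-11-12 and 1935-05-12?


From November 1930 to May 1935
5 years * 12 = 60 months, minus 6 months = 54

54 months


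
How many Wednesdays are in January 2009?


January 2009 has 31 days
Anchor: Jan 1, 2009. With p = 2009 - 1 = 2008: (p + p//4 - p//100 + p//400) mod 7 = (2008 + 502 - 20 + 5) mod 7 = 2495 mod 7 = 3 -> Thursday (Mon=0 ... Sun=6)
January 1 is the anchor itself -> Thursday
First Wednesday is January 7
Wednesdays: 7, 14, 21, 28

4 Wednesdays


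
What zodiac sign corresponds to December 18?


Date: December 18
Conventional tropical zodiac dates: Sagittarius from November 22 onward; Capricorn starts December 22
December 18 falls within the Sagittarius range

Sagittarius


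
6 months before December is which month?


December is month 12
12 - 6 = 6

June


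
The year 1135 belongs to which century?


Century = (year - 1) // 100 + 1
= (1135 - 1) // 100 + 1
= 1134 // 100 + 1
= 11 + 1

12th century


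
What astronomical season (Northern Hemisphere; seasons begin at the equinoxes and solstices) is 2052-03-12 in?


Date: March 12
Astronomical Winter (approx.; exact equinox/solstice day varies by year): December 21 to March 19
March 12 falls within the Winter window

Winter


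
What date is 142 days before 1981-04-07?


Start: 1981-04-07, subtract 142 days
Back 7 days from April 7 reaches March 31, 1981 -> 135 left
March 1981 has 31 days -> back to February 28, 1981 -> 104 left
February 1981 has 28 days -> back to January 31, 1981 -> 76 left
January 1981 has 31 days -> back to December 31, 1980 -> 45 left
December 1980 has 31 days -> back to November 30, 1980 -> 14 left
November 1980: 30 - 14 = 16 -> lands on November 16

Result: 1980-11-16


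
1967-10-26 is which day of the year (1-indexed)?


Date: October 26, 1967
Days in months 1 through 9: 273
Plus 26 days in October

Day of year: 299


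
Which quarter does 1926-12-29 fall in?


Month: December (month 12)
Q1: Jan-Mar, Q2: Apr-Jun, Q3: Jul-Sep, Q4: Oct-Dec

Q4


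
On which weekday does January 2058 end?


January 2058 has 31 days
Anchor: Jan 1, 2058. With p = 2058 - 1 = 2057: (p + p//4 - p//100 + p//400) mod 7 = (2057 + 514 - 20 + 5) mod 7 = 2556 mod 7 = 1 -> Tuesday (Mon=0 ... Sun=6)
January 1 is the anchor itself -> Tuesday
Last day offset: 31 - 1 = 30 days
Weekday index = (1 + 30) mod 7 = 3

Thursday, January 31


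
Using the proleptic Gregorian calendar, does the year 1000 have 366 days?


Gregorian leap year rule: divisible by 4, but not by 100, unless also by 400.
1000 is divisible by 100 but not 400 -> not a leap year

No


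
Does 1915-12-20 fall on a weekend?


Anchor: Jan 1, 1915. With p = 1915 - 1 = 1914: (p + p//4 - p//100 + p//400) mod 7 = (1914 + 478 - 19 + 4) mod 7 = 2377 mod 7 = 4 -> Friday (Mon=0 ... Sun=6)
Day of year: 354; offset = 353
Weekday index = (4 + 353) mod 7 = 0 -> Monday
Weekend days: Saturday, Sunday

No


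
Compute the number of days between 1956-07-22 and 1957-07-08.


From 1956-07-22 to 1957-07-08
1956-07-22: days before July = 31 + 29 + 31 + 30 + 31 + 30 = 182 (1956 is a leap year); day of year = 182 + 22 = 204
1957-07-08: days before July = 31 + 28 + 31 + 30 + 31 + 30 = 181 (1957 is not a leap year); day of year = 181 + 8 = 189
Rest of 1956: 366 - 204 = 162
Total = 162 + 189 = 351

351 days


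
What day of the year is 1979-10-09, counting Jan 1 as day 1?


Date: October 9, 1979
Days in months 1 through 9: 273
Plus 9 days in October

Day of year: 282


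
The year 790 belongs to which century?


Century = (year - 1) // 100 + 1
= (790 - 1) // 100 + 1
= 789 // 100 + 1
= 7 + 1

8th century


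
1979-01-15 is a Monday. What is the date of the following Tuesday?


Current: Monday
Target: Tuesday
Days ahead: 1

Next Tuesday: 1979-01-16


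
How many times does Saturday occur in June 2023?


June 2023 has 30 days
Anchor: Jan 1, 2023. With p = 2023 - 1 = 2022: (p + p//4 - p//100 + p//400) mod 7 = (2022 + 505 - 20 + 5) mod 7 = 2512 mod 7 = 6 -> Sunday (Mon=0 ... Sun=6)
Days before June (Jan-May): 151; June 1 index = (6 + 151) mod 7 = 3 -> Thursday
First Saturday is June 3
Saturdays: 3, 10, 17, 24

4 Saturdays


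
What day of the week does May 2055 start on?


Target: May 1, 2055
Anchor: Jan 1, 2055. With p = 2055 - 1 = 2054: (p + p//4 - p//100 + p//400) mod 7 = (2054 + 513 - 20 + 5) mod 7 = 2552 mod 7 = 4 -> Friday (Mon=0 ... Sun=6)
Days before May (Jan-Apr): 120 days
Weekday index = (4 + 120) mod 7 = 5

Saturday


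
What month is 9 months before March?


March is month 3
3 - 9 = -6; wrap: -6 + 12 = 6

June
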